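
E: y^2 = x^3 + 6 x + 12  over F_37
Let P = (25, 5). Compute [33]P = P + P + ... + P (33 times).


k = 33 = 100001_2 (binary, LSB first: 100001)
Double-and-add from P = (25, 5):
  bit 0 = 1: acc = O + (25, 5) = (25, 5)
  bit 1 = 0: acc unchanged = (25, 5)
  bit 2 = 0: acc unchanged = (25, 5)
  bit 3 = 0: acc unchanged = (25, 5)
  bit 4 = 0: acc unchanged = (25, 5)
  bit 5 = 1: acc = (25, 5) + (0, 30) = (13, 20)

33P = (13, 20)


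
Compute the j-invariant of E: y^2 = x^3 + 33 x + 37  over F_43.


Delta = -16(4 a^3 + 27 b^2) mod 43 = 30
-1728 * (4 a)^3 = -1728 * (4*33)^3 mod 43 = 42
j = 42 * 30^(-1) mod 43 = 10

j = 10 (mod 43)


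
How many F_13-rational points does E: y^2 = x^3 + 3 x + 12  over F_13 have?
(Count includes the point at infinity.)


For each x in F_13, count y with y^2 = x^3 + 3 x + 12 mod 13:
  x = 0: RHS = 12, y in [5, 8]  -> 2 point(s)
  x = 1: RHS = 3, y in [4, 9]  -> 2 point(s)
  x = 2: RHS = 0, y in [0]  -> 1 point(s)
  x = 3: RHS = 9, y in [3, 10]  -> 2 point(s)
  x = 4: RHS = 10, y in [6, 7]  -> 2 point(s)
  x = 5: RHS = 9, y in [3, 10]  -> 2 point(s)
  x = 6: RHS = 12, y in [5, 8]  -> 2 point(s)
  x = 7: RHS = 12, y in [5, 8]  -> 2 point(s)
  x = 9: RHS = 1, y in [1, 12]  -> 2 point(s)
Affine points: 17. Add the point at infinity: total = 18.

#E(F_13) = 18


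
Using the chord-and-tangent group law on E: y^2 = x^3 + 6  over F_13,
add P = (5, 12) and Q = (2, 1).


P != Q, so use the chord formula.
s = (y2 - y1) / (x2 - x1) = (2) / (10) mod 13 = 8
x3 = s^2 - x1 - x2 mod 13 = 8^2 - 5 - 2 = 5
y3 = s (x1 - x3) - y1 mod 13 = 8 * (5 - 5) - 12 = 1

P + Q = (5, 1)


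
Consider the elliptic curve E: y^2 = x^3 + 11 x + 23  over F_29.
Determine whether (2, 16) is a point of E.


Check whether y^2 = x^3 + 11 x + 23 (mod 29) for (x, y) = (2, 16).
LHS: y^2 = 16^2 mod 29 = 24
RHS: x^3 + 11 x + 23 = 2^3 + 11*2 + 23 mod 29 = 24
LHS = RHS

Yes, on the curve


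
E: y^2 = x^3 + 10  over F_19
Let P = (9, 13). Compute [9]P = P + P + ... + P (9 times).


k = 9 = 1001_2 (binary, LSB first: 1001)
Double-and-add from P = (9, 13):
  bit 0 = 1: acc = O + (9, 13) = (9, 13)
  bit 1 = 0: acc unchanged = (9, 13)
  bit 2 = 0: acc unchanged = (9, 13)
  bit 3 = 1: acc = (9, 13) + (6, 6) = (1, 12)

9P = (1, 12)


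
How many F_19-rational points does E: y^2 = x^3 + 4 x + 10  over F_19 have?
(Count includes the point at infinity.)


For each x in F_19, count y with y^2 = x^3 + 4 x + 10 mod 19:
  x = 2: RHS = 7, y in [8, 11]  -> 2 point(s)
  x = 3: RHS = 11, y in [7, 12]  -> 2 point(s)
  x = 7: RHS = 1, y in [1, 18]  -> 2 point(s)
  x = 10: RHS = 5, y in [9, 10]  -> 2 point(s)
  x = 11: RHS = 17, y in [6, 13]  -> 2 point(s)
  x = 12: RHS = 0, y in [0]  -> 1 point(s)
  x = 13: RHS = 17, y in [6, 13]  -> 2 point(s)
  x = 14: RHS = 17, y in [6, 13]  -> 2 point(s)
  x = 15: RHS = 6, y in [5, 14]  -> 2 point(s)
  x = 16: RHS = 9, y in [3, 16]  -> 2 point(s)
  x = 18: RHS = 5, y in [9, 10]  -> 2 point(s)
Affine points: 21. Add the point at infinity: total = 22.

#E(F_19) = 22


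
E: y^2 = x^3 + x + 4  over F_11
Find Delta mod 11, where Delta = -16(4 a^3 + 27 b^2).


4 a^3 + 27 b^2 = 4*1^3 + 27*4^2 = 4 + 432 = 436
Delta = -16 * (436) = -6976
Delta mod 11 = 9

Delta = 9 (mod 11)


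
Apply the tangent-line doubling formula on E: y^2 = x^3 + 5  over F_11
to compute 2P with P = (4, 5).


Doubling: s = (3 x1^2 + a) / (2 y1)
s = (3*4^2 + 0) / (2*5) mod 11 = 7
x3 = s^2 - 2 x1 mod 11 = 7^2 - 2*4 = 8
y3 = s (x1 - x3) - y1 mod 11 = 7 * (4 - 8) - 5 = 0

2P = (8, 0)


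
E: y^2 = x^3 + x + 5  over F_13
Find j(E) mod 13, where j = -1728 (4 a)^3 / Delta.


Delta = -16(4 a^3 + 27 b^2) mod 13 = 4
-1728 * (4 a)^3 = -1728 * (4*1)^3 mod 13 = 12
j = 12 * 4^(-1) mod 13 = 3

j = 3 (mod 13)


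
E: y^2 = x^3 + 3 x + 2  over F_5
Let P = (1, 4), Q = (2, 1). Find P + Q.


P != Q, so use the chord formula.
s = (y2 - y1) / (x2 - x1) = (2) / (1) mod 5 = 2
x3 = s^2 - x1 - x2 mod 5 = 2^2 - 1 - 2 = 1
y3 = s (x1 - x3) - y1 mod 5 = 2 * (1 - 1) - 4 = 1

P + Q = (1, 1)


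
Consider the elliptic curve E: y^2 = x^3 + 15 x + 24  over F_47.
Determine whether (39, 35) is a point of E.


Check whether y^2 = x^3 + 15 x + 24 (mod 47) for (x, y) = (39, 35).
LHS: y^2 = 35^2 mod 47 = 3
RHS: x^3 + 15 x + 24 = 39^3 + 15*39 + 24 mod 47 = 3
LHS = RHS

Yes, on the curve


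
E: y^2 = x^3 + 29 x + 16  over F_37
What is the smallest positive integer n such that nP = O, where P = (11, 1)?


Compute successive multiples of P until we hit O:
  1P = (11, 1)
  2P = (25, 30)
  3P = (27, 24)
  4P = (20, 30)
  5P = (31, 25)
  6P = (29, 7)
  7P = (30, 5)
  8P = (23, 14)
  ... (continuing to 46P)
  46P = O

ord(P) = 46


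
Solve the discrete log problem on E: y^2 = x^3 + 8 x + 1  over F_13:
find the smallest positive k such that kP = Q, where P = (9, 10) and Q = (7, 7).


Enumerate multiples of P until we hit Q = (7, 7):
  1P = (9, 10)
  2P = (7, 6)
  3P = (1, 6)
  4P = (0, 1)
  5P = (5, 7)
  6P = (2, 5)
  7P = (11, 9)
  8P = (3, 0)
  9P = (11, 4)
  10P = (2, 8)
  11P = (5, 6)
  12P = (0, 12)
  13P = (1, 7)
  14P = (7, 7)
Match found at i = 14.

k = 14


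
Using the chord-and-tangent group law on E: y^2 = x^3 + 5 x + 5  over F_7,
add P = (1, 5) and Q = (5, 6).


P != Q, so use the chord formula.
s = (y2 - y1) / (x2 - x1) = (1) / (4) mod 7 = 2
x3 = s^2 - x1 - x2 mod 7 = 2^2 - 1 - 5 = 5
y3 = s (x1 - x3) - y1 mod 7 = 2 * (1 - 5) - 5 = 1

P + Q = (5, 1)


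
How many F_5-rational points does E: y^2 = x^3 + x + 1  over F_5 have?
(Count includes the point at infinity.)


For each x in F_5, count y with y^2 = x^3 + 1 x + 1 mod 5:
  x = 0: RHS = 1, y in [1, 4]  -> 2 point(s)
  x = 2: RHS = 1, y in [1, 4]  -> 2 point(s)
  x = 3: RHS = 1, y in [1, 4]  -> 2 point(s)
  x = 4: RHS = 4, y in [2, 3]  -> 2 point(s)
Affine points: 8. Add the point at infinity: total = 9.

#E(F_5) = 9


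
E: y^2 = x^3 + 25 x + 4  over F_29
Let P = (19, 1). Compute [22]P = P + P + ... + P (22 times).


k = 22 = 10110_2 (binary, LSB first: 01101)
Double-and-add from P = (19, 1):
  bit 0 = 0: acc unchanged = O
  bit 1 = 1: acc = O + (0, 27) = (0, 27)
  bit 2 = 1: acc = (0, 27) + (1, 1) = (8, 7)
  bit 3 = 0: acc unchanged = (8, 7)
  bit 4 = 1: acc = (8, 7) + (27, 27) = (27, 2)

22P = (27, 2)


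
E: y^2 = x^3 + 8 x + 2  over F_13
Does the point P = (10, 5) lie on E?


Check whether y^2 = x^3 + 8 x + 2 (mod 13) for (x, y) = (10, 5).
LHS: y^2 = 5^2 mod 13 = 12
RHS: x^3 + 8 x + 2 = 10^3 + 8*10 + 2 mod 13 = 3
LHS != RHS

No, not on the curve


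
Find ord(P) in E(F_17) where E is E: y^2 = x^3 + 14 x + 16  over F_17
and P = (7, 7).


Compute successive multiples of P until we hit O:
  1P = (7, 7)
  2P = (12, 12)
  3P = (16, 1)
  4P = (2, 1)
  5P = (4, 0)
  6P = (2, 16)
  7P = (16, 16)
  8P = (12, 5)
  ... (continuing to 10P)
  10P = O

ord(P) = 10


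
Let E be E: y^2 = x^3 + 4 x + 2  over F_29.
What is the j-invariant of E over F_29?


Delta = -16(4 a^3 + 27 b^2) mod 29 = 5
-1728 * (4 a)^3 = -1728 * (4*4)^3 mod 29 = 26
j = 26 * 5^(-1) mod 29 = 11

j = 11 (mod 29)


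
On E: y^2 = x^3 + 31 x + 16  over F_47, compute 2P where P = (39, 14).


Doubling: s = (3 x1^2 + a) / (2 y1)
s = (3*39^2 + 31) / (2*14) mod 47 = 13
x3 = s^2 - 2 x1 mod 47 = 13^2 - 2*39 = 44
y3 = s (x1 - x3) - y1 mod 47 = 13 * (39 - 44) - 14 = 15

2P = (44, 15)


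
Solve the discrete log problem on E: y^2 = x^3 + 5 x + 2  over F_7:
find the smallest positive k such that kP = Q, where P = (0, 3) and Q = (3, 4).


Enumerate multiples of P until we hit Q = (3, 4):
  1P = (0, 3)
  2P = (4, 3)
  3P = (3, 4)
Match found at i = 3.

k = 3


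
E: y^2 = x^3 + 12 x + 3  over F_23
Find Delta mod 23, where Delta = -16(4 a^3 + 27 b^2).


4 a^3 + 27 b^2 = 4*12^3 + 27*3^2 = 6912 + 243 = 7155
Delta = -16 * (7155) = -114480
Delta mod 23 = 14

Delta = 14 (mod 23)


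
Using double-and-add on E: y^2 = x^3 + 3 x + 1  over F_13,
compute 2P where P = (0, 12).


k = 2 = 10_2 (binary, LSB first: 01)
Double-and-add from P = (0, 12):
  bit 0 = 0: acc unchanged = O
  bit 1 = 1: acc = O + (12, 6) = (12, 6)

2P = (12, 6)


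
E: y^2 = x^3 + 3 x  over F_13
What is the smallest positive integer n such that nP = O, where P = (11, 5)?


Compute successive multiples of P until we hit O:
  1P = (11, 5)
  2P = (3, 7)
  3P = (8, 4)
  4P = (10, 4)
  5P = (6, 0)
  6P = (10, 9)
  7P = (8, 9)
  8P = (3, 6)
  ... (continuing to 10P)
  10P = O

ord(P) = 10


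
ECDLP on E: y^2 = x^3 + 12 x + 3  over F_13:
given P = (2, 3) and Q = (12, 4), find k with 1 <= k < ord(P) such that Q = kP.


Enumerate multiples of P until we hit Q = (12, 4):
  1P = (2, 3)
  2P = (12, 9)
  3P = (3, 12)
  4P = (11, 7)
  5P = (1, 9)
  6P = (7, 1)
  7P = (0, 4)
  8P = (8, 0)
  9P = (0, 9)
  10P = (7, 12)
  11P = (1, 4)
  12P = (11, 6)
  13P = (3, 1)
  14P = (12, 4)
Match found at i = 14.

k = 14


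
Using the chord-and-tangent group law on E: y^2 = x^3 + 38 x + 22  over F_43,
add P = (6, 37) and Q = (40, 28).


P != Q, so use the chord formula.
s = (y2 - y1) / (x2 - x1) = (34) / (34) mod 43 = 1
x3 = s^2 - x1 - x2 mod 43 = 1^2 - 6 - 40 = 41
y3 = s (x1 - x3) - y1 mod 43 = 1 * (6 - 41) - 37 = 14

P + Q = (41, 14)


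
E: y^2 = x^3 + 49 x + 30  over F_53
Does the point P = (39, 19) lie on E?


Check whether y^2 = x^3 + 49 x + 30 (mod 53) for (x, y) = (39, 19).
LHS: y^2 = 19^2 mod 53 = 43
RHS: x^3 + 49 x + 30 = 39^3 + 49*39 + 30 mod 53 = 45
LHS != RHS

No, not on the curve


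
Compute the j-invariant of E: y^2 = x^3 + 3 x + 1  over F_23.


Delta = -16(4 a^3 + 27 b^2) mod 23 = 2
-1728 * (4 a)^3 = -1728 * (4*3)^3 mod 23 = 14
j = 14 * 2^(-1) mod 23 = 7

j = 7 (mod 23)


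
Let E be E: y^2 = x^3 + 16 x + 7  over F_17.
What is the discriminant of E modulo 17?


4 a^3 + 27 b^2 = 4*16^3 + 27*7^2 = 16384 + 1323 = 17707
Delta = -16 * (17707) = -283312
Delta mod 17 = 10

Delta = 10 (mod 17)


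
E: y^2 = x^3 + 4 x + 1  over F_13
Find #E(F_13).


For each x in F_13, count y with y^2 = x^3 + 4 x + 1 mod 13:
  x = 0: RHS = 1, y in [1, 12]  -> 2 point(s)
  x = 2: RHS = 4, y in [2, 11]  -> 2 point(s)
  x = 3: RHS = 1, y in [1, 12]  -> 2 point(s)
  x = 4: RHS = 3, y in [4, 9]  -> 2 point(s)
  x = 5: RHS = 3, y in [4, 9]  -> 2 point(s)
  x = 8: RHS = 12, y in [5, 8]  -> 2 point(s)
  x = 9: RHS = 12, y in [5, 8]  -> 2 point(s)
  x = 10: RHS = 1, y in [1, 12]  -> 2 point(s)
  x = 12: RHS = 9, y in [3, 10]  -> 2 point(s)
Affine points: 18. Add the point at infinity: total = 19.

#E(F_13) = 19


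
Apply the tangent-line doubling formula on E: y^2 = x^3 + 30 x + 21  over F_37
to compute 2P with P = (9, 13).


Doubling: s = (3 x1^2 + a) / (2 y1)
s = (3*9^2 + 30) / (2*13) mod 37 = 29
x3 = s^2 - 2 x1 mod 37 = 29^2 - 2*9 = 9
y3 = s (x1 - x3) - y1 mod 37 = 29 * (9 - 9) - 13 = 24

2P = (9, 24)


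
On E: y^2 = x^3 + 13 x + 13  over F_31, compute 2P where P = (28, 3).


Doubling: s = (3 x1^2 + a) / (2 y1)
s = (3*28^2 + 13) / (2*3) mod 31 = 17
x3 = s^2 - 2 x1 mod 31 = 17^2 - 2*28 = 16
y3 = s (x1 - x3) - y1 mod 31 = 17 * (28 - 16) - 3 = 15

2P = (16, 15)


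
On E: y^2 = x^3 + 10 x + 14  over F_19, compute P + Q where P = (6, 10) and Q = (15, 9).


P != Q, so use the chord formula.
s = (y2 - y1) / (x2 - x1) = (18) / (9) mod 19 = 2
x3 = s^2 - x1 - x2 mod 19 = 2^2 - 6 - 15 = 2
y3 = s (x1 - x3) - y1 mod 19 = 2 * (6 - 2) - 10 = 17

P + Q = (2, 17)


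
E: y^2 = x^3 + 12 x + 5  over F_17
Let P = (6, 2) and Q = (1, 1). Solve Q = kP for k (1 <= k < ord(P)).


Enumerate multiples of P until we hit Q = (1, 1):
  1P = (6, 2)
  2P = (4, 7)
  3P = (9, 14)
  4P = (1, 1)
Match found at i = 4.

k = 4


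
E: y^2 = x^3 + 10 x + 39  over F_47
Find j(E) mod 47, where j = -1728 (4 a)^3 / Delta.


Delta = -16(4 a^3 + 27 b^2) mod 47 = 2
-1728 * (4 a)^3 = -1728 * (4*10)^3 mod 47 = 34
j = 34 * 2^(-1) mod 47 = 17

j = 17 (mod 47)


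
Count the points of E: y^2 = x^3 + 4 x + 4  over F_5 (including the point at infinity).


For each x in F_5, count y with y^2 = x^3 + 4 x + 4 mod 5:
  x = 0: RHS = 4, y in [2, 3]  -> 2 point(s)
  x = 1: RHS = 4, y in [2, 3]  -> 2 point(s)
  x = 2: RHS = 0, y in [0]  -> 1 point(s)
  x = 4: RHS = 4, y in [2, 3]  -> 2 point(s)
Affine points: 7. Add the point at infinity: total = 8.

#E(F_5) = 8


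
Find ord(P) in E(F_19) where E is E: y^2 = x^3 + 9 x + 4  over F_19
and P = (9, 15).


Compute successive multiples of P until we hit O:
  1P = (9, 15)
  2P = (10, 7)
  3P = (7, 7)
  4P = (0, 2)
  5P = (2, 12)
  6P = (14, 10)
  7P = (16, 11)
  8P = (11, 16)
  ... (continuing to 26P)
  26P = O

ord(P) = 26


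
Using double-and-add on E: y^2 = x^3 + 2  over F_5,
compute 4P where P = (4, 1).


k = 4 = 100_2 (binary, LSB first: 001)
Double-and-add from P = (4, 1):
  bit 0 = 0: acc unchanged = O
  bit 1 = 0: acc unchanged = O
  bit 2 = 1: acc = O + (3, 2) = (3, 2)

4P = (3, 2)


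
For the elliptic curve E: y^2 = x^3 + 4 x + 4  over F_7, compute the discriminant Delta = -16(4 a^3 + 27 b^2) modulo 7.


4 a^3 + 27 b^2 = 4*4^3 + 27*4^2 = 256 + 432 = 688
Delta = -16 * (688) = -11008
Delta mod 7 = 3

Delta = 3 (mod 7)


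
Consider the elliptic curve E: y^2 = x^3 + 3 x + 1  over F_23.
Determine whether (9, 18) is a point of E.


Check whether y^2 = x^3 + 3 x + 1 (mod 23) for (x, y) = (9, 18).
LHS: y^2 = 18^2 mod 23 = 2
RHS: x^3 + 3 x + 1 = 9^3 + 3*9 + 1 mod 23 = 21
LHS != RHS

No, not on the curve


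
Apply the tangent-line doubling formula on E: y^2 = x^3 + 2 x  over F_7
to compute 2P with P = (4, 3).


Doubling: s = (3 x1^2 + a) / (2 y1)
s = (3*4^2 + 2) / (2*3) mod 7 = 6
x3 = s^2 - 2 x1 mod 7 = 6^2 - 2*4 = 0
y3 = s (x1 - x3) - y1 mod 7 = 6 * (4 - 0) - 3 = 0

2P = (0, 0)


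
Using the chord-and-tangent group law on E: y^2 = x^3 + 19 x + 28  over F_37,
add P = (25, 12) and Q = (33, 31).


P != Q, so use the chord formula.
s = (y2 - y1) / (x2 - x1) = (19) / (8) mod 37 = 7
x3 = s^2 - x1 - x2 mod 37 = 7^2 - 25 - 33 = 28
y3 = s (x1 - x3) - y1 mod 37 = 7 * (25 - 28) - 12 = 4

P + Q = (28, 4)


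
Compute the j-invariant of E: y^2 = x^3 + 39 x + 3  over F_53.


Delta = -16(4 a^3 + 27 b^2) mod 53 = 8
-1728 * (4 a)^3 = -1728 * (4*39)^3 mod 53 = 16
j = 16 * 8^(-1) mod 53 = 2

j = 2 (mod 53)


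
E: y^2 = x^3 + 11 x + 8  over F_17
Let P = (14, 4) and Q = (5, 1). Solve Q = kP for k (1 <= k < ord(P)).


Enumerate multiples of P until we hit Q = (5, 1):
  1P = (14, 4)
  2P = (2, 2)
  3P = (10, 8)
  4P = (11, 10)
  5P = (13, 11)
  6P = (5, 1)
Match found at i = 6.

k = 6


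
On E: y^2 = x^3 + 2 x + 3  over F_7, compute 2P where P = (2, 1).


k = 2 = 10_2 (binary, LSB first: 01)
Double-and-add from P = (2, 1):
  bit 0 = 0: acc unchanged = O
  bit 1 = 1: acc = O + (3, 6) = (3, 6)

2P = (3, 6)


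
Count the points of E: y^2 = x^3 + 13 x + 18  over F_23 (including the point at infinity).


For each x in F_23, count y with y^2 = x^3 + 13 x + 18 mod 23:
  x = 0: RHS = 18, y in [8, 15]  -> 2 point(s)
  x = 1: RHS = 9, y in [3, 20]  -> 2 point(s)
  x = 2: RHS = 6, y in [11, 12]  -> 2 point(s)
  x = 5: RHS = 1, y in [1, 22]  -> 2 point(s)
  x = 6: RHS = 13, y in [6, 17]  -> 2 point(s)
  x = 8: RHS = 13, y in [6, 17]  -> 2 point(s)
  x = 9: RHS = 13, y in [6, 17]  -> 2 point(s)
  x = 12: RHS = 16, y in [4, 19]  -> 2 point(s)
  x = 14: RHS = 0, y in [0]  -> 1 point(s)
  x = 15: RHS = 0, y in [0]  -> 1 point(s)
  x = 17: RHS = 0, y in [0]  -> 1 point(s)
  x = 18: RHS = 12, y in [9, 14]  -> 2 point(s)
  x = 22: RHS = 4, y in [2, 21]  -> 2 point(s)
Affine points: 23. Add the point at infinity: total = 24.

#E(F_23) = 24


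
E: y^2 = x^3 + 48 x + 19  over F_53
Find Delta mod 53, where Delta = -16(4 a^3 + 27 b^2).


4 a^3 + 27 b^2 = 4*48^3 + 27*19^2 = 442368 + 9747 = 452115
Delta = -16 * (452115) = -7233840
Delta mod 53 = 24

Delta = 24 (mod 53)


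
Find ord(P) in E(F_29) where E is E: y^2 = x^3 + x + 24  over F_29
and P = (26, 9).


Compute successive multiples of P until we hit O:
  1P = (26, 9)
  2P = (12, 16)
  3P = (13, 28)
  4P = (28, 14)
  5P = (3, 5)
  6P = (23, 18)
  7P = (18, 25)
  8P = (18, 4)
  ... (continuing to 15P)
  15P = O

ord(P) = 15


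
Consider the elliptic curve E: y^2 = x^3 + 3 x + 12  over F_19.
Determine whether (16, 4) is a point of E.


Check whether y^2 = x^3 + 3 x + 12 (mod 19) for (x, y) = (16, 4).
LHS: y^2 = 4^2 mod 19 = 16
RHS: x^3 + 3 x + 12 = 16^3 + 3*16 + 12 mod 19 = 14
LHS != RHS

No, not on the curve


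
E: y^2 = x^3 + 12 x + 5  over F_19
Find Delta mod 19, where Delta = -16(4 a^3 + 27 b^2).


4 a^3 + 27 b^2 = 4*12^3 + 27*5^2 = 6912 + 675 = 7587
Delta = -16 * (7587) = -121392
Delta mod 19 = 18

Delta = 18 (mod 19)


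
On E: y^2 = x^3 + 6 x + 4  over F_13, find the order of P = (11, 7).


Compute successive multiples of P until we hit O:
  1P = (11, 7)
  2P = (3, 7)
  3P = (12, 6)
  4P = (4, 12)
  5P = (7, 5)
  6P = (5, 9)
  7P = (0, 11)
  8P = (6, 3)
  ... (continuing to 17P)
  17P = O

ord(P) = 17


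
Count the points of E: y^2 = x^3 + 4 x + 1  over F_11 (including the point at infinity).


For each x in F_11, count y with y^2 = x^3 + 4 x + 1 mod 11:
  x = 0: RHS = 1, y in [1, 10]  -> 2 point(s)
  x = 4: RHS = 4, y in [2, 9]  -> 2 point(s)
  x = 5: RHS = 3, y in [5, 6]  -> 2 point(s)
  x = 7: RHS = 9, y in [3, 8]  -> 2 point(s)
Affine points: 8. Add the point at infinity: total = 9.

#E(F_11) = 9


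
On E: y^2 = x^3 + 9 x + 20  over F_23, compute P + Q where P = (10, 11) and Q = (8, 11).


P != Q, so use the chord formula.
s = (y2 - y1) / (x2 - x1) = (0) / (21) mod 23 = 0
x3 = s^2 - x1 - x2 mod 23 = 0^2 - 10 - 8 = 5
y3 = s (x1 - x3) - y1 mod 23 = 0 * (10 - 5) - 11 = 12

P + Q = (5, 12)


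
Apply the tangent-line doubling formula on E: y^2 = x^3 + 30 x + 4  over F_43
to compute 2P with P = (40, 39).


Doubling: s = (3 x1^2 + a) / (2 y1)
s = (3*40^2 + 30) / (2*39) mod 43 = 9
x3 = s^2 - 2 x1 mod 43 = 9^2 - 2*40 = 1
y3 = s (x1 - x3) - y1 mod 43 = 9 * (40 - 1) - 39 = 11

2P = (1, 11)


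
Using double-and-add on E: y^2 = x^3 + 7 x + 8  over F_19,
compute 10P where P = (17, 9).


k = 10 = 1010_2 (binary, LSB first: 0101)
Double-and-add from P = (17, 9):
  bit 0 = 0: acc unchanged = O
  bit 1 = 1: acc = O + (4, 10) = (4, 10)
  bit 2 = 0: acc unchanged = (4, 10)
  bit 3 = 1: acc = (4, 10) + (15, 7) = (4, 9)

10P = (4, 9)


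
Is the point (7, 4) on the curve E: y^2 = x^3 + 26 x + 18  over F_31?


Check whether y^2 = x^3 + 26 x + 18 (mod 31) for (x, y) = (7, 4).
LHS: y^2 = 4^2 mod 31 = 16
RHS: x^3 + 26 x + 18 = 7^3 + 26*7 + 18 mod 31 = 16
LHS = RHS

Yes, on the curve


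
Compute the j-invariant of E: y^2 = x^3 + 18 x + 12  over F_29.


Delta = -16(4 a^3 + 27 b^2) mod 29 = 8
-1728 * (4 a)^3 = -1728 * (4*18)^3 mod 29 = 13
j = 13 * 8^(-1) mod 29 = 27

j = 27 (mod 29)


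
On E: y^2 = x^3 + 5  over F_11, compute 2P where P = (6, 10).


Doubling: s = (3 x1^2 + a) / (2 y1)
s = (3*6^2 + 0) / (2*10) mod 11 = 1
x3 = s^2 - 2 x1 mod 11 = 1^2 - 2*6 = 0
y3 = s (x1 - x3) - y1 mod 11 = 1 * (6 - 0) - 10 = 7

2P = (0, 7)


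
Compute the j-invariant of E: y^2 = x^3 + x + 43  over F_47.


Delta = -16(4 a^3 + 27 b^2) mod 47 = 27
-1728 * (4 a)^3 = -1728 * (4*1)^3 mod 47 = 46
j = 46 * 27^(-1) mod 47 = 40

j = 40 (mod 47)


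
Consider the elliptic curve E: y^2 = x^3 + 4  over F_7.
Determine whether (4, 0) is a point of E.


Check whether y^2 = x^3 + 0 x + 4 (mod 7) for (x, y) = (4, 0).
LHS: y^2 = 0^2 mod 7 = 0
RHS: x^3 + 0 x + 4 = 4^3 + 0*4 + 4 mod 7 = 5
LHS != RHS

No, not on the curve


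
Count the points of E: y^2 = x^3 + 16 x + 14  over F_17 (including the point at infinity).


For each x in F_17, count y with y^2 = x^3 + 16 x + 14 mod 17:
  x = 3: RHS = 4, y in [2, 15]  -> 2 point(s)
  x = 5: RHS = 15, y in [7, 10]  -> 2 point(s)
  x = 8: RHS = 8, y in [5, 12]  -> 2 point(s)
  x = 10: RHS = 1, y in [1, 16]  -> 2 point(s)
  x = 11: RHS = 8, y in [5, 12]  -> 2 point(s)
  x = 12: RHS = 13, y in [8, 9]  -> 2 point(s)
  x = 15: RHS = 8, y in [5, 12]  -> 2 point(s)
Affine points: 14. Add the point at infinity: total = 15.

#E(F_17) = 15


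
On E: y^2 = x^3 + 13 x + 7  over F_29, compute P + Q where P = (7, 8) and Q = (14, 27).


P != Q, so use the chord formula.
s = (y2 - y1) / (x2 - x1) = (19) / (7) mod 29 = 11
x3 = s^2 - x1 - x2 mod 29 = 11^2 - 7 - 14 = 13
y3 = s (x1 - x3) - y1 mod 29 = 11 * (7 - 13) - 8 = 13

P + Q = (13, 13)


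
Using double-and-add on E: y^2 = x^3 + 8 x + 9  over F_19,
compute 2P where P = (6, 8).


k = 2 = 10_2 (binary, LSB first: 01)
Double-and-add from P = (6, 8):
  bit 0 = 0: acc unchanged = O
  bit 1 = 1: acc = O + (18, 0) = (18, 0)

2P = (18, 0)


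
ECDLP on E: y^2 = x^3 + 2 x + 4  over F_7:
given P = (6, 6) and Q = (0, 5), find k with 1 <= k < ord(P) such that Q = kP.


Enumerate multiples of P until we hit Q = (0, 5):
  1P = (6, 6)
  2P = (3, 4)
  3P = (0, 5)
Match found at i = 3.

k = 3


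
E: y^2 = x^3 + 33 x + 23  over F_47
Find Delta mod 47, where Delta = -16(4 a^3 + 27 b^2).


4 a^3 + 27 b^2 = 4*33^3 + 27*23^2 = 143748 + 14283 = 158031
Delta = -16 * (158031) = -2528496
Delta mod 47 = 10

Delta = 10 (mod 47)


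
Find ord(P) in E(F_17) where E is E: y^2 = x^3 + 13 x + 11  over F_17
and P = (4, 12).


Compute successive multiples of P until we hit O:
  1P = (4, 12)
  2P = (10, 11)
  3P = (12, 12)
  4P = (1, 5)
  5P = (8, 7)
  6P = (14, 9)
  7P = (3, 3)
  8P = (6, 4)
  ... (continuing to 17P)
  17P = O

ord(P) = 17


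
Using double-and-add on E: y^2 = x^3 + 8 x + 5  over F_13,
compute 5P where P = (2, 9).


k = 5 = 101_2 (binary, LSB first: 101)
Double-and-add from P = (2, 9):
  bit 0 = 1: acc = O + (2, 9) = (2, 9)
  bit 1 = 0: acc unchanged = (2, 9)
  bit 2 = 1: acc = (2, 9) + (5, 12) = (7, 12)

5P = (7, 12)


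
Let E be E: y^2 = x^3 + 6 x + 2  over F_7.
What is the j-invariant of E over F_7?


Delta = -16(4 a^3 + 27 b^2) mod 7 = 2
-1728 * (4 a)^3 = -1728 * (4*6)^3 mod 7 = 6
j = 6 * 2^(-1) mod 7 = 3

j = 3 (mod 7)


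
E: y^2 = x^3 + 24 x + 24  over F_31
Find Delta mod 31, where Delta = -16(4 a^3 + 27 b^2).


4 a^3 + 27 b^2 = 4*24^3 + 27*24^2 = 55296 + 15552 = 70848
Delta = -16 * (70848) = -1133568
Delta mod 31 = 9

Delta = 9 (mod 31)


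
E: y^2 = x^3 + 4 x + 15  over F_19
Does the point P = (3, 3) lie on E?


Check whether y^2 = x^3 + 4 x + 15 (mod 19) for (x, y) = (3, 3).
LHS: y^2 = 3^2 mod 19 = 9
RHS: x^3 + 4 x + 15 = 3^3 + 4*3 + 15 mod 19 = 16
LHS != RHS

No, not on the curve


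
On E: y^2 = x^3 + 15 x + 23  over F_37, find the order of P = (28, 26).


Compute successive multiples of P until we hit O:
  1P = (28, 26)
  2P = (6, 12)
  3P = (19, 10)
  4P = (16, 20)
  5P = (21, 33)
  6P = (26, 9)
  7P = (9, 6)
  8P = (9, 31)
  ... (continuing to 15P)
  15P = O

ord(P) = 15


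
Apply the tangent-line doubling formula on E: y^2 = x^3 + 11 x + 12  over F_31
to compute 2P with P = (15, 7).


Doubling: s = (3 x1^2 + a) / (2 y1)
s = (3*15^2 + 11) / (2*7) mod 31 = 18
x3 = s^2 - 2 x1 mod 31 = 18^2 - 2*15 = 15
y3 = s (x1 - x3) - y1 mod 31 = 18 * (15 - 15) - 7 = 24

2P = (15, 24)


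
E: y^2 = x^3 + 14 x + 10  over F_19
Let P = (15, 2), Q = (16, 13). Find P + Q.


P != Q, so use the chord formula.
s = (y2 - y1) / (x2 - x1) = (11) / (1) mod 19 = 11
x3 = s^2 - x1 - x2 mod 19 = 11^2 - 15 - 16 = 14
y3 = s (x1 - x3) - y1 mod 19 = 11 * (15 - 14) - 2 = 9

P + Q = (14, 9)


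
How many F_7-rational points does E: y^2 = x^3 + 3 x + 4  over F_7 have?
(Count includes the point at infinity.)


For each x in F_7, count y with y^2 = x^3 + 3 x + 4 mod 7:
  x = 0: RHS = 4, y in [2, 5]  -> 2 point(s)
  x = 1: RHS = 1, y in [1, 6]  -> 2 point(s)
  x = 2: RHS = 4, y in [2, 5]  -> 2 point(s)
  x = 5: RHS = 4, y in [2, 5]  -> 2 point(s)
  x = 6: RHS = 0, y in [0]  -> 1 point(s)
Affine points: 9. Add the point at infinity: total = 10.

#E(F_7) = 10


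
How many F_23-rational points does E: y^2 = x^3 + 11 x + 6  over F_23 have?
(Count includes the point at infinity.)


For each x in F_23, count y with y^2 = x^3 + 11 x + 6 mod 23:
  x = 0: RHS = 6, y in [11, 12]  -> 2 point(s)
  x = 1: RHS = 18, y in [8, 15]  -> 2 point(s)
  x = 2: RHS = 13, y in [6, 17]  -> 2 point(s)
  x = 5: RHS = 2, y in [5, 18]  -> 2 point(s)
  x = 6: RHS = 12, y in [9, 14]  -> 2 point(s)
  x = 7: RHS = 12, y in [9, 14]  -> 2 point(s)
  x = 8: RHS = 8, y in [10, 13]  -> 2 point(s)
  x = 9: RHS = 6, y in [11, 12]  -> 2 point(s)
  x = 10: RHS = 12, y in [9, 14]  -> 2 point(s)
  x = 11: RHS = 9, y in [3, 20]  -> 2 point(s)
  x = 12: RHS = 3, y in [7, 16]  -> 2 point(s)
  x = 13: RHS = 0, y in [0]  -> 1 point(s)
  x = 14: RHS = 6, y in [11, 12]  -> 2 point(s)
  x = 15: RHS = 4, y in [2, 21]  -> 2 point(s)
  x = 16: RHS = 0, y in [0]  -> 1 point(s)
  x = 17: RHS = 0, y in [0]  -> 1 point(s)
  x = 19: RHS = 13, y in [6, 17]  -> 2 point(s)
Affine points: 31. Add the point at infinity: total = 32.

#E(F_23) = 32


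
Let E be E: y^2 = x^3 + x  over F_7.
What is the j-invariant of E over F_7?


Delta = -16(4 a^3 + 27 b^2) mod 7 = 6
-1728 * (4 a)^3 = -1728 * (4*1)^3 mod 7 = 1
j = 1 * 6^(-1) mod 7 = 6

j = 6 (mod 7)


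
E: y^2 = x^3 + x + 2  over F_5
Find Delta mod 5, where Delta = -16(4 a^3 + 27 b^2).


4 a^3 + 27 b^2 = 4*1^3 + 27*2^2 = 4 + 108 = 112
Delta = -16 * (112) = -1792
Delta mod 5 = 3

Delta = 3 (mod 5)


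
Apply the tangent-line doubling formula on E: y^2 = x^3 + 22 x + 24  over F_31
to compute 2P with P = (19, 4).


Doubling: s = (3 x1^2 + a) / (2 y1)
s = (3*19^2 + 22) / (2*4) mod 31 = 18
x3 = s^2 - 2 x1 mod 31 = 18^2 - 2*19 = 7
y3 = s (x1 - x3) - y1 mod 31 = 18 * (19 - 7) - 4 = 26

2P = (7, 26)


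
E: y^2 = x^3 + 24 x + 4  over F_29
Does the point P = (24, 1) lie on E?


Check whether y^2 = x^3 + 24 x + 4 (mod 29) for (x, y) = (24, 1).
LHS: y^2 = 1^2 mod 29 = 1
RHS: x^3 + 24 x + 4 = 24^3 + 24*24 + 4 mod 29 = 20
LHS != RHS

No, not on the curve


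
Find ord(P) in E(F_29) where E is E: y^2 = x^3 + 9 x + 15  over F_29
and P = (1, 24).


Compute successive multiples of P until we hit O:
  1P = (1, 24)
  2P = (18, 8)
  3P = (15, 25)
  4P = (17, 8)
  5P = (12, 16)
  6P = (23, 21)
  7P = (4, 12)
  8P = (11, 16)
  ... (continuing to 25P)
  25P = O

ord(P) = 25


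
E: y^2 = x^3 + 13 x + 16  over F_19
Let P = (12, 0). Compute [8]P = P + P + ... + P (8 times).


k = 8 = 1000_2 (binary, LSB first: 0001)
Double-and-add from P = (12, 0):
  bit 0 = 0: acc unchanged = O
  bit 1 = 0: acc unchanged = O
  bit 2 = 0: acc unchanged = O
  bit 3 = 1: acc = O + O = O

8P = O


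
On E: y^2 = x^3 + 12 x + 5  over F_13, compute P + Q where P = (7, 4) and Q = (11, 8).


P != Q, so use the chord formula.
s = (y2 - y1) / (x2 - x1) = (4) / (4) mod 13 = 1
x3 = s^2 - x1 - x2 mod 13 = 1^2 - 7 - 11 = 9
y3 = s (x1 - x3) - y1 mod 13 = 1 * (7 - 9) - 4 = 7

P + Q = (9, 7)


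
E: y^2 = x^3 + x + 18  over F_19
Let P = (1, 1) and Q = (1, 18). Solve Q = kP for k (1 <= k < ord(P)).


Enumerate multiples of P until we hit Q = (1, 18):
  1P = (1, 1)
  2P = (2, 16)
  3P = (13, 9)
  4P = (16, 8)
  5P = (11, 7)
  6P = (18, 4)
  7P = (7, 8)
  8P = (15, 8)
  9P = (8, 5)
  10P = (8, 14)
  11P = (15, 11)
  12P = (7, 11)
  13P = (18, 15)
  14P = (11, 12)
  15P = (16, 11)
  16P = (13, 10)
  17P = (2, 3)
  18P = (1, 18)
Match found at i = 18.

k = 18


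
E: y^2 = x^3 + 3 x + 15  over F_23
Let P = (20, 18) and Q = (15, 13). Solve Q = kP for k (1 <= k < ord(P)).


Enumerate multiples of P until we hit Q = (15, 13):
  1P = (20, 18)
  2P = (15, 13)
Match found at i = 2.

k = 2


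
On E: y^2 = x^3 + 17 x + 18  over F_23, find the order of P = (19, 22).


Compute successive multiples of P until we hit O:
  1P = (19, 22)
  2P = (12, 15)
  3P = (16, 4)
  4P = (1, 17)
  5P = (4, 9)
  6P = (3, 21)
  7P = (9, 16)
  8P = (11, 15)
  ... (continuing to 22P)
  22P = O

ord(P) = 22


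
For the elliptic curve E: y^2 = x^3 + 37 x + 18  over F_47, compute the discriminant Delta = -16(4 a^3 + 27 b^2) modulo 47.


4 a^3 + 27 b^2 = 4*37^3 + 27*18^2 = 202612 + 8748 = 211360
Delta = -16 * (211360) = -3381760
Delta mod 47 = 31

Delta = 31 (mod 47)


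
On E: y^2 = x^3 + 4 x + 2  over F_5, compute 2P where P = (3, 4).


k = 2 = 10_2 (binary, LSB first: 01)
Double-and-add from P = (3, 4):
  bit 0 = 0: acc unchanged = O
  bit 1 = 1: acc = O + (3, 1) = (3, 1)

2P = (3, 1)


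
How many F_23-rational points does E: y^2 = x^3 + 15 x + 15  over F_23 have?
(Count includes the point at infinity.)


For each x in F_23, count y with y^2 = x^3 + 15 x + 15 mod 23:
  x = 1: RHS = 8, y in [10, 13]  -> 2 point(s)
  x = 3: RHS = 18, y in [8, 15]  -> 2 point(s)
  x = 4: RHS = 1, y in [1, 22]  -> 2 point(s)
  x = 5: RHS = 8, y in [10, 13]  -> 2 point(s)
  x = 7: RHS = 3, y in [7, 16]  -> 2 point(s)
  x = 8: RHS = 3, y in [7, 16]  -> 2 point(s)
  x = 11: RHS = 16, y in [4, 19]  -> 2 point(s)
  x = 14: RHS = 2, y in [5, 18]  -> 2 point(s)
  x = 15: RHS = 4, y in [2, 21]  -> 2 point(s)
  x = 16: RHS = 4, y in [2, 21]  -> 2 point(s)
  x = 17: RHS = 8, y in [10, 13]  -> 2 point(s)
  x = 19: RHS = 6, y in [11, 12]  -> 2 point(s)
  x = 20: RHS = 12, y in [9, 14]  -> 2 point(s)
  x = 21: RHS = 0, y in [0]  -> 1 point(s)
Affine points: 27. Add the point at infinity: total = 28.

#E(F_23) = 28


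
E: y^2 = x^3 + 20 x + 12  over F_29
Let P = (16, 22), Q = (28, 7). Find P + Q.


P != Q, so use the chord formula.
s = (y2 - y1) / (x2 - x1) = (14) / (12) mod 29 = 6
x3 = s^2 - x1 - x2 mod 29 = 6^2 - 16 - 28 = 21
y3 = s (x1 - x3) - y1 mod 29 = 6 * (16 - 21) - 22 = 6

P + Q = (21, 6)


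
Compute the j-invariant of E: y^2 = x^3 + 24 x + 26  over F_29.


Delta = -16(4 a^3 + 27 b^2) mod 29 = 23
-1728 * (4 a)^3 = -1728 * (4*24)^3 mod 29 = 19
j = 19 * 23^(-1) mod 29 = 21

j = 21 (mod 29)


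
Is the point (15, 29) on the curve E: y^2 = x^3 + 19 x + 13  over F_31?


Check whether y^2 = x^3 + 19 x + 13 (mod 31) for (x, y) = (15, 29).
LHS: y^2 = 29^2 mod 31 = 4
RHS: x^3 + 19 x + 13 = 15^3 + 19*15 + 13 mod 31 = 15
LHS != RHS

No, not on the curve


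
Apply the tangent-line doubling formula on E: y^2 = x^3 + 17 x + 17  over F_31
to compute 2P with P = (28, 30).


Doubling: s = (3 x1^2 + a) / (2 y1)
s = (3*28^2 + 17) / (2*30) mod 31 = 9
x3 = s^2 - 2 x1 mod 31 = 9^2 - 2*28 = 25
y3 = s (x1 - x3) - y1 mod 31 = 9 * (28 - 25) - 30 = 28

2P = (25, 28)


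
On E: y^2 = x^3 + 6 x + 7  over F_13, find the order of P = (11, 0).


Compute successive multiples of P until we hit O:
  1P = (11, 0)
  2P = O

ord(P) = 2


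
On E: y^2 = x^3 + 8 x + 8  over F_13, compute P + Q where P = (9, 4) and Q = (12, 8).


P != Q, so use the chord formula.
s = (y2 - y1) / (x2 - x1) = (4) / (3) mod 13 = 10
x3 = s^2 - x1 - x2 mod 13 = 10^2 - 9 - 12 = 1
y3 = s (x1 - x3) - y1 mod 13 = 10 * (9 - 1) - 4 = 11

P + Q = (1, 11)


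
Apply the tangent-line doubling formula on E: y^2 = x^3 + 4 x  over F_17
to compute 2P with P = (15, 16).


Doubling: s = (3 x1^2 + a) / (2 y1)
s = (3*15^2 + 4) / (2*16) mod 17 = 9
x3 = s^2 - 2 x1 mod 17 = 9^2 - 2*15 = 0
y3 = s (x1 - x3) - y1 mod 17 = 9 * (15 - 0) - 16 = 0

2P = (0, 0)


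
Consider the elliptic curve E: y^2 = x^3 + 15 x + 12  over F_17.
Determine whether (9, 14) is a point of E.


Check whether y^2 = x^3 + 15 x + 12 (mod 17) for (x, y) = (9, 14).
LHS: y^2 = 14^2 mod 17 = 9
RHS: x^3 + 15 x + 12 = 9^3 + 15*9 + 12 mod 17 = 9
LHS = RHS

Yes, on the curve


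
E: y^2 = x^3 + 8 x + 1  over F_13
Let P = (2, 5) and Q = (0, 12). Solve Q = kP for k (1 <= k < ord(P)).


Enumerate multiples of P until we hit Q = (0, 12):
  1P = (2, 5)
  2P = (0, 12)
Match found at i = 2.

k = 2


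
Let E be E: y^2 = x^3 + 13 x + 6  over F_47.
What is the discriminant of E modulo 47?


4 a^3 + 27 b^2 = 4*13^3 + 27*6^2 = 8788 + 972 = 9760
Delta = -16 * (9760) = -156160
Delta mod 47 = 21

Delta = 21 (mod 47)


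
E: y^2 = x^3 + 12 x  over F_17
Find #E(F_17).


For each x in F_17, count y with y^2 = x^3 + 12 x + 0 mod 17:
  x = 0: RHS = 0, y in [0]  -> 1 point(s)
  x = 1: RHS = 13, y in [8, 9]  -> 2 point(s)
  x = 2: RHS = 15, y in [7, 10]  -> 2 point(s)
  x = 5: RHS = 15, y in [7, 10]  -> 2 point(s)
  x = 6: RHS = 16, y in [4, 13]  -> 2 point(s)
  x = 7: RHS = 2, y in [6, 11]  -> 2 point(s)
  x = 8: RHS = 13, y in [8, 9]  -> 2 point(s)
  x = 9: RHS = 4, y in [2, 15]  -> 2 point(s)
  x = 10: RHS = 15, y in [7, 10]  -> 2 point(s)
  x = 11: RHS = 1, y in [1, 16]  -> 2 point(s)
  x = 12: RHS = 2, y in [6, 11]  -> 2 point(s)
  x = 15: RHS = 2, y in [6, 11]  -> 2 point(s)
  x = 16: RHS = 4, y in [2, 15]  -> 2 point(s)
Affine points: 25. Add the point at infinity: total = 26.

#E(F_17) = 26


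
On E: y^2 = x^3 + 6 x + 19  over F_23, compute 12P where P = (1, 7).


k = 12 = 1100_2 (binary, LSB first: 0011)
Double-and-add from P = (1, 7):
  bit 0 = 0: acc unchanged = O
  bit 1 = 0: acc unchanged = O
  bit 2 = 1: acc = O + (8, 2) = (8, 2)
  bit 3 = 1: acc = (8, 2) + (2, 19) = (14, 15)

12P = (14, 15)


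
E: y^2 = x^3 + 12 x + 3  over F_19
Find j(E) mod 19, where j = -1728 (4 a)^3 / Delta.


Delta = -16(4 a^3 + 27 b^2) mod 19 = 14
-1728 * (4 a)^3 = -1728 * (4*12)^3 mod 19 = 12
j = 12 * 14^(-1) mod 19 = 9

j = 9 (mod 19)


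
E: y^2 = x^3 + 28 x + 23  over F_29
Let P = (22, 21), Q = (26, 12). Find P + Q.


P != Q, so use the chord formula.
s = (y2 - y1) / (x2 - x1) = (20) / (4) mod 29 = 5
x3 = s^2 - x1 - x2 mod 29 = 5^2 - 22 - 26 = 6
y3 = s (x1 - x3) - y1 mod 29 = 5 * (22 - 6) - 21 = 1

P + Q = (6, 1)


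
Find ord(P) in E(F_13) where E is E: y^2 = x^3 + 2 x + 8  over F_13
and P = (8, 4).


Compute successive multiples of P until we hit O:
  1P = (8, 4)
  2P = (9, 1)
  3P = (5, 0)
  4P = (9, 12)
  5P = (8, 9)
  6P = O

ord(P) = 6


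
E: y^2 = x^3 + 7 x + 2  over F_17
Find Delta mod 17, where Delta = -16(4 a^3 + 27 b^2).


4 a^3 + 27 b^2 = 4*7^3 + 27*2^2 = 1372 + 108 = 1480
Delta = -16 * (1480) = -23680
Delta mod 17 = 1

Delta = 1 (mod 17)


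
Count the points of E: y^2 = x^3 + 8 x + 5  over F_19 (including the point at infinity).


For each x in F_19, count y with y^2 = x^3 + 8 x + 5 mod 19:
  x = 0: RHS = 5, y in [9, 10]  -> 2 point(s)
  x = 4: RHS = 6, y in [5, 14]  -> 2 point(s)
  x = 7: RHS = 5, y in [9, 10]  -> 2 point(s)
  x = 8: RHS = 11, y in [7, 12]  -> 2 point(s)
  x = 12: RHS = 5, y in [9, 10]  -> 2 point(s)
  x = 13: RHS = 7, y in [8, 11]  -> 2 point(s)
  x = 14: RHS = 11, y in [7, 12]  -> 2 point(s)
  x = 15: RHS = 4, y in [2, 17]  -> 2 point(s)
  x = 16: RHS = 11, y in [7, 12]  -> 2 point(s)
  x = 17: RHS = 0, y in [0]  -> 1 point(s)
Affine points: 19. Add the point at infinity: total = 20.

#E(F_19) = 20


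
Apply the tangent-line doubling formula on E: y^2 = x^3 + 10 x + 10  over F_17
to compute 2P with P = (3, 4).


Doubling: s = (3 x1^2 + a) / (2 y1)
s = (3*3^2 + 10) / (2*4) mod 17 = 11
x3 = s^2 - 2 x1 mod 17 = 11^2 - 2*3 = 13
y3 = s (x1 - x3) - y1 mod 17 = 11 * (3 - 13) - 4 = 5

2P = (13, 5)


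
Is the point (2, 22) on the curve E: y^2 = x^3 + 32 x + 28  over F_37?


Check whether y^2 = x^3 + 32 x + 28 (mod 37) for (x, y) = (2, 22).
LHS: y^2 = 22^2 mod 37 = 3
RHS: x^3 + 32 x + 28 = 2^3 + 32*2 + 28 mod 37 = 26
LHS != RHS

No, not on the curve


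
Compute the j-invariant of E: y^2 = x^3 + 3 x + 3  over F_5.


Delta = -16(4 a^3 + 27 b^2) mod 5 = 4
-1728 * (4 a)^3 = -1728 * (4*3)^3 mod 5 = 1
j = 1 * 4^(-1) mod 5 = 4

j = 4 (mod 5)


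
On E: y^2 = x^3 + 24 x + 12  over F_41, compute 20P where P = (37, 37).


k = 20 = 10100_2 (binary, LSB first: 00101)
Double-and-add from P = (37, 37):
  bit 0 = 0: acc unchanged = O
  bit 1 = 0: acc unchanged = O
  bit 2 = 1: acc = O + (35, 29) = (35, 29)
  bit 3 = 0: acc unchanged = (35, 29)
  bit 4 = 1: acc = (35, 29) + (28, 2) = (23, 29)

20P = (23, 29)


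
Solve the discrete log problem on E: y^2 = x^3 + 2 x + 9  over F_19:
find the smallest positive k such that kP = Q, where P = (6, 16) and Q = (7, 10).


Enumerate multiples of P until we hit Q = (7, 10):
  1P = (6, 16)
  2P = (18, 14)
  3P = (4, 9)
  4P = (7, 9)
  5P = (17, 4)
  6P = (3, 17)
  7P = (8, 10)
  8P = (14, 8)
  9P = (0, 16)
  10P = (13, 3)
  11P = (5, 12)
  12P = (5, 7)
  13P = (13, 16)
  14P = (0, 3)
  15P = (14, 11)
  16P = (8, 9)
  17P = (3, 2)
  18P = (17, 15)
  19P = (7, 10)
Match found at i = 19.

k = 19


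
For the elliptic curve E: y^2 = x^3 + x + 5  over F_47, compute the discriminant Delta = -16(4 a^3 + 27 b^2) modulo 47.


4 a^3 + 27 b^2 = 4*1^3 + 27*5^2 = 4 + 675 = 679
Delta = -16 * (679) = -10864
Delta mod 47 = 40

Delta = 40 (mod 47)


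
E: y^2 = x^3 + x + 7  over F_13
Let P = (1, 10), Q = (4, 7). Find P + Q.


P != Q, so use the chord formula.
s = (y2 - y1) / (x2 - x1) = (10) / (3) mod 13 = 12
x3 = s^2 - x1 - x2 mod 13 = 12^2 - 1 - 4 = 9
y3 = s (x1 - x3) - y1 mod 13 = 12 * (1 - 9) - 10 = 11

P + Q = (9, 11)


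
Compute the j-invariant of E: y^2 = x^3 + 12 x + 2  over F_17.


Delta = -16(4 a^3 + 27 b^2) mod 17 = 16
-1728 * (4 a)^3 = -1728 * (4*12)^3 mod 17 = 8
j = 8 * 16^(-1) mod 17 = 9

j = 9 (mod 17)


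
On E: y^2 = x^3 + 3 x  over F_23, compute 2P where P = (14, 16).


Doubling: s = (3 x1^2 + a) / (2 y1)
s = (3*14^2 + 3) / (2*16) mod 23 = 12
x3 = s^2 - 2 x1 mod 23 = 12^2 - 2*14 = 1
y3 = s (x1 - x3) - y1 mod 23 = 12 * (14 - 1) - 16 = 2

2P = (1, 2)


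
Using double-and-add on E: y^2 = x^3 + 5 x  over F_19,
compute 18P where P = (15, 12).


k = 18 = 10010_2 (binary, LSB first: 01001)
Double-and-add from P = (15, 12):
  bit 0 = 0: acc unchanged = O
  bit 1 = 1: acc = O + (17, 1) = (17, 1)
  bit 2 = 0: acc unchanged = (17, 1)
  bit 3 = 0: acc unchanged = (17, 1)
  bit 4 = 1: acc = (17, 1) + (5, 13) = (17, 18)

18P = (17, 18)


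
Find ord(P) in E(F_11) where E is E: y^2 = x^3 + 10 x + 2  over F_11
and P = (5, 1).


Compute successive multiples of P until we hit O:
  1P = (5, 1)
  2P = (6, 6)
  3P = (3, 9)
  4P = (8, 0)
  5P = (3, 2)
  6P = (6, 5)
  7P = (5, 10)
  8P = O

ord(P) = 8


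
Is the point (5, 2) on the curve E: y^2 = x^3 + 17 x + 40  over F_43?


Check whether y^2 = x^3 + 17 x + 40 (mod 43) for (x, y) = (5, 2).
LHS: y^2 = 2^2 mod 43 = 4
RHS: x^3 + 17 x + 40 = 5^3 + 17*5 + 40 mod 43 = 35
LHS != RHS

No, not on the curve


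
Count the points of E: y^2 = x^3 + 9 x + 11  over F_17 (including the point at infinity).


For each x in F_17, count y with y^2 = x^3 + 9 x + 11 mod 17:
  x = 1: RHS = 4, y in [2, 15]  -> 2 point(s)
  x = 4: RHS = 9, y in [3, 14]  -> 2 point(s)
  x = 6: RHS = 9, y in [3, 14]  -> 2 point(s)
  x = 7: RHS = 9, y in [3, 14]  -> 2 point(s)
  x = 8: RHS = 0, y in [0]  -> 1 point(s)
  x = 10: RHS = 13, y in [8, 9]  -> 2 point(s)
  x = 11: RHS = 13, y in [8, 9]  -> 2 point(s)
  x = 13: RHS = 13, y in [8, 9]  -> 2 point(s)
  x = 14: RHS = 8, y in [5, 12]  -> 2 point(s)
  x = 15: RHS = 2, y in [6, 11]  -> 2 point(s)
  x = 16: RHS = 1, y in [1, 16]  -> 2 point(s)
Affine points: 21. Add the point at infinity: total = 22.

#E(F_17) = 22


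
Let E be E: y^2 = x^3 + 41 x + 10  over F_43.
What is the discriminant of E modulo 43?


4 a^3 + 27 b^2 = 4*41^3 + 27*10^2 = 275684 + 2700 = 278384
Delta = -16 * (278384) = -4454144
Delta mod 43 = 11

Delta = 11 (mod 43)


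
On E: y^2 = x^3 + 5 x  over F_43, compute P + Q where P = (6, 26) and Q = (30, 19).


P != Q, so use the chord formula.
s = (y2 - y1) / (x2 - x1) = (36) / (24) mod 43 = 23
x3 = s^2 - x1 - x2 mod 43 = 23^2 - 6 - 30 = 20
y3 = s (x1 - x3) - y1 mod 43 = 23 * (6 - 20) - 26 = 39

P + Q = (20, 39)


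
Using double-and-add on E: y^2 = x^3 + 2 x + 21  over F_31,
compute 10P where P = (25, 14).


k = 10 = 1010_2 (binary, LSB first: 0101)
Double-and-add from P = (25, 14):
  bit 0 = 0: acc unchanged = O
  bit 1 = 1: acc = O + (20, 30) = (20, 30)
  bit 2 = 0: acc unchanged = (20, 30)
  bit 3 = 1: acc = (20, 30) + (11, 14) = (20, 1)

10P = (20, 1)


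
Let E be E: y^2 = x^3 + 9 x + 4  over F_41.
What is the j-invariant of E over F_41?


Delta = -16(4 a^3 + 27 b^2) mod 41 = 19
-1728 * (4 a)^3 = -1728 * (4*9)^3 mod 41 = 12
j = 12 * 19^(-1) mod 41 = 33

j = 33 (mod 41)
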